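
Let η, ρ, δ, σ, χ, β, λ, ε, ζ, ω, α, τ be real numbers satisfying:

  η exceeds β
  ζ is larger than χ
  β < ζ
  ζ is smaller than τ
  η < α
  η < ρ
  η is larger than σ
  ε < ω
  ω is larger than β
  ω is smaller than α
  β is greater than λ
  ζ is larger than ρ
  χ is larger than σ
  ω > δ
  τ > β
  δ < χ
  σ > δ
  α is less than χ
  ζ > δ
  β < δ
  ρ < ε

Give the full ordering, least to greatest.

λ < β < δ < σ < η < ρ < ε < ω < α < χ < ζ < τ

Each adjacent pair is fixed by a given relation: λ < β; β < δ; δ < σ; σ < η; η < ρ; ρ < ε; ε < ω; ω < α; α < χ; χ < ζ; ζ < τ. Chaining them end to end gives the full order.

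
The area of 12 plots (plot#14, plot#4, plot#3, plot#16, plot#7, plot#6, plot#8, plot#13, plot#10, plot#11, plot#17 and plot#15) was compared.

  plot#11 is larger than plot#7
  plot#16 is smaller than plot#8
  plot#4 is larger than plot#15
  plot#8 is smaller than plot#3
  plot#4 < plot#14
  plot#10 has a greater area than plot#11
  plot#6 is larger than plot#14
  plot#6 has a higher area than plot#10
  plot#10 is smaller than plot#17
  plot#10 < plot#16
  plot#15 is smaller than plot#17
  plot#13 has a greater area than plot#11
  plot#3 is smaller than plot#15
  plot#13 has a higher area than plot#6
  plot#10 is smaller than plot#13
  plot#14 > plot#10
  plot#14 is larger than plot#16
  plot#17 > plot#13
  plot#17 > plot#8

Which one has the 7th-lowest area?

The consecutive relations fix a unique order: plot#7 < plot#11 < plot#10 < plot#16 < plot#8 < plot#3 < plot#15 < plot#4 < plot#14 < plot#6 < plot#13 < plot#17.
The 7th smallest is plot#15.

plot#15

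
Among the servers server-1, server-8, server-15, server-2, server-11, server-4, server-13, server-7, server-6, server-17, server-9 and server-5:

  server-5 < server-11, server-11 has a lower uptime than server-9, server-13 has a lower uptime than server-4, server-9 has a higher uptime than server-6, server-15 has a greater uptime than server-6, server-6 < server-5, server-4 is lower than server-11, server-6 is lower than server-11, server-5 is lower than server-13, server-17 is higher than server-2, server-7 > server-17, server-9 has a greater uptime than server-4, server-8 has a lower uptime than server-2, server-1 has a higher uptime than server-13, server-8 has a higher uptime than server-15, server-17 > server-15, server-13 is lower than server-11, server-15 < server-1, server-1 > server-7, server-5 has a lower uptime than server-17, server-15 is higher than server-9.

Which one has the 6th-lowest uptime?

Chaining the given pairs: server-6 < server-5 < server-13 < server-4 < server-11 < server-9 < server-15 < server-8 < server-2 < server-17 < server-7 < server-1.
Counting 6 from the smallest end gives server-9.

server-9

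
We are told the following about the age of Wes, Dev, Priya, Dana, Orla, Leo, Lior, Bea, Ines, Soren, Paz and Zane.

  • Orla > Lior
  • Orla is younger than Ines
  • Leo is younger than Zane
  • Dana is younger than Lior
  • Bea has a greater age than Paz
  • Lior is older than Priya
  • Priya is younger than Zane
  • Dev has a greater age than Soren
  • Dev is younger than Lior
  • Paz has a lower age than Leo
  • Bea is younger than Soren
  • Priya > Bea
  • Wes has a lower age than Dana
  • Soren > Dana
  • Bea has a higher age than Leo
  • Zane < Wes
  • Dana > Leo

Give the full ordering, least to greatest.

Paz < Leo < Bea < Priya < Zane < Wes < Dana < Soren < Dev < Lior < Orla < Ines

Nothing is placed below Paz, so it is least; from there Paz < Leo; Leo < Bea; Bea < Priya; Priya < Zane; Zane < Wes; Wes < Dana; Dana < Soren; Soren < Dev; Dev < Lior; Lior < Orla; Orla < Ines, each given directly.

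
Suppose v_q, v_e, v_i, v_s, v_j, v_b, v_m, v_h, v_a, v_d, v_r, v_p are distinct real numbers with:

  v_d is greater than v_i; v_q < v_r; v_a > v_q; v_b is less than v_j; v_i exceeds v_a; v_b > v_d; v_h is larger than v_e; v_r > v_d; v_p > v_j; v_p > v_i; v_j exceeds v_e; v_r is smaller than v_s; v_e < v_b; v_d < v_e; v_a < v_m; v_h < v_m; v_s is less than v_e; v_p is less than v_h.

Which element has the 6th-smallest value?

The consecutive relations fix a unique order: v_q < v_a < v_i < v_d < v_r < v_s < v_e < v_b < v_j < v_p < v_h < v_m.
Counting 6 from the smallest end gives v_s.

v_s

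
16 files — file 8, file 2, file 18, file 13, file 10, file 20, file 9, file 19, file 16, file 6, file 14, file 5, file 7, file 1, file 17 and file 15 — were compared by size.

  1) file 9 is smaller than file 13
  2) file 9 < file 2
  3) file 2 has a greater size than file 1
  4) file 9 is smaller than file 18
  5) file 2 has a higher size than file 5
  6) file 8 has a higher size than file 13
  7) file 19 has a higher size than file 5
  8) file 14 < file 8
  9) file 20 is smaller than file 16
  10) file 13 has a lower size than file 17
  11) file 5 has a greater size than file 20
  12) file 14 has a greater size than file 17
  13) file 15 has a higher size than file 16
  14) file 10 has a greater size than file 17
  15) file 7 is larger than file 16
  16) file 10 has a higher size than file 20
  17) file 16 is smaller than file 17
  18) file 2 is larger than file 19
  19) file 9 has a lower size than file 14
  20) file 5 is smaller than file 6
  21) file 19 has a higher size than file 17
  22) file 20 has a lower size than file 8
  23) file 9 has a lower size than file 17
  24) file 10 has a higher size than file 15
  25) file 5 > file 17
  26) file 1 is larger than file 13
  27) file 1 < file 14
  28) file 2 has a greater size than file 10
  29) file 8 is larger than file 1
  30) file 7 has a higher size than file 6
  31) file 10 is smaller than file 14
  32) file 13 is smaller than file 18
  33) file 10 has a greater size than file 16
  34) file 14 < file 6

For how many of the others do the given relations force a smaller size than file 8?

9

From file 8 the given relations immediately reach file 20, file 13, file 1, file 14.
From those, file 9, file 17, file 10 — 7 in total.
From those, file 16, file 15 — 9 in total.
No other element is forced below file 8 by the given relations, so the count is 9.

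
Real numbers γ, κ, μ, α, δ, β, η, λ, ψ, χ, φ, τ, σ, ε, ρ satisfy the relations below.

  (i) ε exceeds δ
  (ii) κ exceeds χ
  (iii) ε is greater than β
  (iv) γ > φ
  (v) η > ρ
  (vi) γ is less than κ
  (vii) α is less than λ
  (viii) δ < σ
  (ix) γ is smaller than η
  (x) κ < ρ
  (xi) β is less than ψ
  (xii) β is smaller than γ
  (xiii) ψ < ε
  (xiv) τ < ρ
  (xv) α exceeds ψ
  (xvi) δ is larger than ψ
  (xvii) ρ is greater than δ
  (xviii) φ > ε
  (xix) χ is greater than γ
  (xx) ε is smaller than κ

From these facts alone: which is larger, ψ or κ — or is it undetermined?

Following the relations from ψ: ψ < δ < ε < φ < γ < χ < κ.
So κ is larger.

κ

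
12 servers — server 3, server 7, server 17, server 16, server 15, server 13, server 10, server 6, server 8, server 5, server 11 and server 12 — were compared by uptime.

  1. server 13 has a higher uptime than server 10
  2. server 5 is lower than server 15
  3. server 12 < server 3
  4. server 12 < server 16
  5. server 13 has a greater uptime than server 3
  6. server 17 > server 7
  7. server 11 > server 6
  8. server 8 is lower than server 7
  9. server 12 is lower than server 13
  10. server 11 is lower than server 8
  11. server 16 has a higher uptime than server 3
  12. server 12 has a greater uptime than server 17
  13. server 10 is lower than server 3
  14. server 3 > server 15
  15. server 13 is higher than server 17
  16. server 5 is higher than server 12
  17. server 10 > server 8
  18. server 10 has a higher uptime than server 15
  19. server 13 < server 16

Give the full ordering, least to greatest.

Nothing is placed below server 6, so it is least; from there server 6 < server 11; server 11 < server 8; server 8 < server 7; server 7 < server 17; server 17 < server 12; server 12 < server 5; server 5 < server 15; server 15 < server 10; server 10 < server 3; server 3 < server 13; server 13 < server 16, each given directly.

server 6 < server 11 < server 8 < server 7 < server 17 < server 12 < server 5 < server 15 < server 10 < server 3 < server 13 < server 16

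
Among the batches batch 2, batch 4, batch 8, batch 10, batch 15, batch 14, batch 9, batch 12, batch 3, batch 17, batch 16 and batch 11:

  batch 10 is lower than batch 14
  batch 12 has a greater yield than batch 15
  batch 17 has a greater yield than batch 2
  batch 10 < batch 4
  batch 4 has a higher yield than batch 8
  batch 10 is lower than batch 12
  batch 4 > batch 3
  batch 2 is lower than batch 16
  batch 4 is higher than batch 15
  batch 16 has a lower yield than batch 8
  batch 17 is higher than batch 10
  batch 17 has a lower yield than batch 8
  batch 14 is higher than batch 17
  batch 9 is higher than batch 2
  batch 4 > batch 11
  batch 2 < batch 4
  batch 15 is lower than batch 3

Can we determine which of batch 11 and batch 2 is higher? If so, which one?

undetermined

Following every chain through batch 2: above batch 2 we get batch 17, batch 16, batch 9, batch 8, batch 4, batch 14.
batch 11 is not reached, and no chain runs the other way from batch 11 to batch 2.
So the given relations leave the order of batch 2 and batch 11 undetermined.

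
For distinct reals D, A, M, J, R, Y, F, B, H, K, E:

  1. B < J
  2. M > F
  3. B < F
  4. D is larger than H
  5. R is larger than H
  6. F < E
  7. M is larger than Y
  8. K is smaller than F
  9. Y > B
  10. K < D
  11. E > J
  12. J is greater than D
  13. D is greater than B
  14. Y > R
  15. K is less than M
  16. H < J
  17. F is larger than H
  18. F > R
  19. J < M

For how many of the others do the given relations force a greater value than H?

The elements the relations force above H are R, D, Y, F, J, E, M — no chain reaches any other.
That is 7.

7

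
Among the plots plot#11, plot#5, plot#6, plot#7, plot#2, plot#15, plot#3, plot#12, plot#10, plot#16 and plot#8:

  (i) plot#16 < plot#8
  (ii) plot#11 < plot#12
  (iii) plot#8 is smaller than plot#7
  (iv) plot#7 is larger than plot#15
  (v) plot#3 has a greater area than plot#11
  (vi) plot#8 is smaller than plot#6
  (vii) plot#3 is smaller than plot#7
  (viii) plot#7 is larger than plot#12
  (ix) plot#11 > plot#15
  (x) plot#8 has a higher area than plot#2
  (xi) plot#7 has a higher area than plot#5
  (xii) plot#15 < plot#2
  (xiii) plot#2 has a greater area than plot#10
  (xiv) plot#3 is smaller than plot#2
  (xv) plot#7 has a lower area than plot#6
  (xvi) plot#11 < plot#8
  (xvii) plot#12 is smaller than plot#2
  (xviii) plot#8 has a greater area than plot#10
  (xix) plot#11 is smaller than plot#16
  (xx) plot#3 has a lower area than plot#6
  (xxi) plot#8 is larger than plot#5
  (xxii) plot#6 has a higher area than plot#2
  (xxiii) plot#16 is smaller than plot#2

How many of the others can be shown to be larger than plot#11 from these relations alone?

7

From plot#11 the given relations immediately reach plot#16, plot#12, plot#3, plot#8.
From those, plot#2, plot#7, plot#6 — 7 in total.
No other element is forced above plot#11 by the given relations, so the count is 7.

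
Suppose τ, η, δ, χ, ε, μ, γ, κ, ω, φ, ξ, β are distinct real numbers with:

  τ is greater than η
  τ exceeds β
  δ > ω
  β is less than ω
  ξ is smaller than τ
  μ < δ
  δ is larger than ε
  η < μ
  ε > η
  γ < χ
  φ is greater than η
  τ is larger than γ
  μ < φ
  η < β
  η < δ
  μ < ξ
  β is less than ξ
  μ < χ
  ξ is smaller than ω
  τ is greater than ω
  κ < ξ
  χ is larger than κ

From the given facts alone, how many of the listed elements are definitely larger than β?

The elements the relations force above β are ξ, ω, τ, δ — no chain reaches any other.
That is 4.

4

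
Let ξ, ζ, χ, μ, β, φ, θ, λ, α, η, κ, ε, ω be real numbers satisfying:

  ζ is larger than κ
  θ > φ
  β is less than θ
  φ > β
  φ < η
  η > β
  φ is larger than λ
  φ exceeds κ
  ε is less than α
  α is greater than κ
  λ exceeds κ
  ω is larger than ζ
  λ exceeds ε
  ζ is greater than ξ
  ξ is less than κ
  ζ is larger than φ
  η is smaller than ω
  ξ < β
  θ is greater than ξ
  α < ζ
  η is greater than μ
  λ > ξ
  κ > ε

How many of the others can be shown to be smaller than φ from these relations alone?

5

From φ the given relations immediately reach β, κ, λ.
From those, ξ, ε — 5 in total.
Nothing else is reachable below φ; 5 in all.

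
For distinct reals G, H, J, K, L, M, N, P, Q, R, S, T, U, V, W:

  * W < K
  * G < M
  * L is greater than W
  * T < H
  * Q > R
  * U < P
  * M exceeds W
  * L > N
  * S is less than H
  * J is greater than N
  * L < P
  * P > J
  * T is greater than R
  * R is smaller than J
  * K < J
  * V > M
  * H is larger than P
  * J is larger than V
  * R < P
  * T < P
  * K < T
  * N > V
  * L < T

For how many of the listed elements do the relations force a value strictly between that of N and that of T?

The relations place N below T. An element lies strictly between them when it is forced above N and also forced below T.
Above N: {L, J, P, H}. Below T: {G, W, M, V, L, K, R}.
Intersection: {L} — 1.

1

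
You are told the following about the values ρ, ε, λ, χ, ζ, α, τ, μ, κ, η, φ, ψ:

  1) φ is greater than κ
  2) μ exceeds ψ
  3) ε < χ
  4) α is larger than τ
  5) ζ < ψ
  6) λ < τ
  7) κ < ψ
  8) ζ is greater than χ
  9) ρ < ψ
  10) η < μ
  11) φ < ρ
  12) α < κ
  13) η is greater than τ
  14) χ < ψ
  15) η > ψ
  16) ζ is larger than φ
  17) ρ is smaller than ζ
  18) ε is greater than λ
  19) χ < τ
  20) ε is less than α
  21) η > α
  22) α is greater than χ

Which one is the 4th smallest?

The consecutive relations fix a unique order: λ < ε < χ < τ < α < κ < φ < ρ < ζ < ψ < η < μ.
Counting 4 from the smallest end gives τ.

τ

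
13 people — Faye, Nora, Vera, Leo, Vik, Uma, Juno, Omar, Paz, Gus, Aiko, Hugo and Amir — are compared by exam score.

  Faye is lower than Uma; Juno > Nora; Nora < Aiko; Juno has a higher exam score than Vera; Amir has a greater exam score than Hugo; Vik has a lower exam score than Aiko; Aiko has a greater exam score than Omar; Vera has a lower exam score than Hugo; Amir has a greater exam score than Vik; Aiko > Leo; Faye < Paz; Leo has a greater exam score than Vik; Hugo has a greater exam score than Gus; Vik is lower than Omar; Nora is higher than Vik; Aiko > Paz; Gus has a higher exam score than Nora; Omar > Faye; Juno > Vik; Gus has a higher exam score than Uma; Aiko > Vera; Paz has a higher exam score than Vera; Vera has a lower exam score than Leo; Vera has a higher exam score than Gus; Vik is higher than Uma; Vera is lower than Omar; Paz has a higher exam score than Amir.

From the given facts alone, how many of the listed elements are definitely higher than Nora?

Directly above Nora: Gus, Juno, Aiko.
One step further: Vera, Hugo (5 so far).
One step further: Leo, Amir, Omar, Paz (9 so far).
Nothing else is reachable above Nora; 9 in all.

9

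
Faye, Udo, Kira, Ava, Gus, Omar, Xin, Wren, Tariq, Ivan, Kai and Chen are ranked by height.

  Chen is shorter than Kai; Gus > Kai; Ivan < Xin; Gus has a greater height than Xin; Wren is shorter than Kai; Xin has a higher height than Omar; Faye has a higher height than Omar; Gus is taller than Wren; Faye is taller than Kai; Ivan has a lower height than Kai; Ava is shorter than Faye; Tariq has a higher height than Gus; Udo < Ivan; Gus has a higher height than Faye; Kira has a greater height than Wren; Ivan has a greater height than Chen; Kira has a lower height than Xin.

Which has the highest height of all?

Wren is not greatest since Wren < Kai; Chen is not greatest since Chen < Ivan; Udo is not greatest since Udo < Ivan; Ava is not greatest since Ava < Faye; Omar is not greatest since Omar < Xin; Ivan is not greatest since Ivan < Kai; Kira is not greatest since Kira < Xin; Kai is not greatest since Kai < Gus; Faye is not greatest since Faye < Gus; Xin is not greatest since Xin < Gus; Gus is not greatest since Gus < Tariq.
Only Tariq has nothing above it, so Tariq is the highest height.

Tariq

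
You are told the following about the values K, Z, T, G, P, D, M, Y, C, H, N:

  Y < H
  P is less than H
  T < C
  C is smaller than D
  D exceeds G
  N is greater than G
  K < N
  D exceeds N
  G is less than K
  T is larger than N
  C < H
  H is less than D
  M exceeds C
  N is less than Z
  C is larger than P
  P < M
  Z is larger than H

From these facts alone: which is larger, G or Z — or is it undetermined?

G < K and K < N give G < N.
Then N < T extends the chain to T.
With T < C: G < K < N < T < C.
Then C < H extends the chain to H.
With H < Z: G < K < N < T < C < H < Z.
So Z is larger.

Z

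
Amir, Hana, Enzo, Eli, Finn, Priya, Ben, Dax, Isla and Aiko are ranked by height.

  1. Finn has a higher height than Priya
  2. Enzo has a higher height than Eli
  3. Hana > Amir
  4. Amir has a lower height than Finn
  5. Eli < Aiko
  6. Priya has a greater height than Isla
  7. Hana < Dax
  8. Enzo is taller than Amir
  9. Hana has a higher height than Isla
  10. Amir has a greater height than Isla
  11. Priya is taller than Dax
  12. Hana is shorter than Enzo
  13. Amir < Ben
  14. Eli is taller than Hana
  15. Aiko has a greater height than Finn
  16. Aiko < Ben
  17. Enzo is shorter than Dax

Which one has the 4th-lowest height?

Eli

Piecing the relations together gives one ordering: Isla < Amir < Hana < Eli < Enzo < Dax < Priya < Finn < Aiko < Ben.
Counting 4 from the smallest end gives Eli.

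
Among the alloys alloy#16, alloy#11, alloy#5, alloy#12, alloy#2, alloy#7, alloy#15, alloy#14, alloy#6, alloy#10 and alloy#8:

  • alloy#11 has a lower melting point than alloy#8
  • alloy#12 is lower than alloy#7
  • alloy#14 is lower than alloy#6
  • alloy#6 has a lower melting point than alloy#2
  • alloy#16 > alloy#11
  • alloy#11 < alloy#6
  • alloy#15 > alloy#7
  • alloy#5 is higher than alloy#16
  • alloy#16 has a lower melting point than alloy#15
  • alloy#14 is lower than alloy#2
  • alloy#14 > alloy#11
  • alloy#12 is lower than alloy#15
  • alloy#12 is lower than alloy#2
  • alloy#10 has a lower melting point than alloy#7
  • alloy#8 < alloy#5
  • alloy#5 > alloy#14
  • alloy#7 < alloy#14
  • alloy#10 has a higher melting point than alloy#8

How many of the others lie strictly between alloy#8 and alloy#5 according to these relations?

3

Chaining upward from alloy#8 reaches: alloy#10, alloy#7, alloy#14, alloy#15, alloy#6, alloy#2.
Chaining downward from alloy#5 reaches: alloy#11, alloy#10, alloy#12, alloy#16, alloy#7, alloy#14.
Strictly between alloy#8 and alloy#5 are those in both lists: alloy#10, alloy#7, alloy#14 — 3 elements.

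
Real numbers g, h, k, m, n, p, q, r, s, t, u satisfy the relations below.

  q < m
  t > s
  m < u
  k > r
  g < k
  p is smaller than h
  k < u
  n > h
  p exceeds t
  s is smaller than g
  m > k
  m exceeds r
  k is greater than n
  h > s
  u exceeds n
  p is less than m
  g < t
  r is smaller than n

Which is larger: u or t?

u

t < p and p < h give t < h.
Then h < n extends the chain to n.
With n < k: t < p < h < n < k.
Then k < m extends the chain to m.
Then m < u extends the chain to u.
So t < u; u is the larger of the two.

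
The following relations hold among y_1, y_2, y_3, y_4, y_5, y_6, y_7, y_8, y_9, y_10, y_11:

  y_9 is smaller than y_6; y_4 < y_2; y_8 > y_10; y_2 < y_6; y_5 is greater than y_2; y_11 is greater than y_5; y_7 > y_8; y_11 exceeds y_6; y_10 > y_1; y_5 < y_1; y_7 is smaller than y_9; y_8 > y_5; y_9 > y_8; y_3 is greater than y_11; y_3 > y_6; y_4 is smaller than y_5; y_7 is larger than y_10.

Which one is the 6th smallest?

y_8

Chaining the given pairs: y_4 < y_2 < y_5 < y_1 < y_10 < y_8 < y_7 < y_9 < y_6 < y_11 < y_3.
The 6th smallest is y_8.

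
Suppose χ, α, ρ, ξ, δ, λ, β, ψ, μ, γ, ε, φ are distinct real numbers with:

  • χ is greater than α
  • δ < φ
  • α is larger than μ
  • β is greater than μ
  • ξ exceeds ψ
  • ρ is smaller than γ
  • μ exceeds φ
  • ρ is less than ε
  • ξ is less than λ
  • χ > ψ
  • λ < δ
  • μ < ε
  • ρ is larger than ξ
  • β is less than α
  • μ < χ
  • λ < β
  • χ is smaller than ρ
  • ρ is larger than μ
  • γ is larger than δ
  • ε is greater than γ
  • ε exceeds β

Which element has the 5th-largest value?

The consecutive relations fix a unique order: ψ < ξ < λ < δ < φ < μ < β < α < χ < ρ < γ < ε.
Counting 5 from the largest end gives α.

α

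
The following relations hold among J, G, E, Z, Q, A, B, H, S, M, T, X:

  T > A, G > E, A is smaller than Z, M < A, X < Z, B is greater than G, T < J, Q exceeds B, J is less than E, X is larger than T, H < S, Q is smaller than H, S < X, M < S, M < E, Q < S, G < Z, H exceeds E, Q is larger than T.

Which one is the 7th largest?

Chaining the given pairs: M < A < T < J < E < G < B < Q < H < S < X < Z.
The 7th largest is G.

G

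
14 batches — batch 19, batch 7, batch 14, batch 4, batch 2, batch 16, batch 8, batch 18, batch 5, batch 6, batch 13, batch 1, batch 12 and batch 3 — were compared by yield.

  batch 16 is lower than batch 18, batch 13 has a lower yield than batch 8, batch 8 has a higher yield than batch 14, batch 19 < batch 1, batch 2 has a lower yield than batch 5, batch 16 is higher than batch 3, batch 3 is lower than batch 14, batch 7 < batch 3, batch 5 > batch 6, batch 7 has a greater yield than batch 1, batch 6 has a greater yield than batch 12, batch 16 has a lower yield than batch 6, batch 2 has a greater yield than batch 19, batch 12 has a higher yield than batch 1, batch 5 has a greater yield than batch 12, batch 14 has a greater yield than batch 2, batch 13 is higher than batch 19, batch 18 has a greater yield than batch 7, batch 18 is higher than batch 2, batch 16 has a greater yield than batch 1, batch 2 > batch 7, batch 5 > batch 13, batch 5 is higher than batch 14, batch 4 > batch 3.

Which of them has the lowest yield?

batch 1 is not least since batch 19 < batch 1; batch 7 is not least since batch 1 < batch 7; batch 3 is not least since batch 7 < batch 3; batch 16 is not least since batch 3 < batch 16; batch 12 is not least since batch 1 < batch 12; batch 2 is not least since batch 19 < batch 2; batch 14 is not least since batch 3 < batch 14; batch 13 is not least since batch 19 < batch 13; batch 6 is not least since batch 16 < batch 6; batch 18 is not least since batch 7 < batch 18; batch 4 is not least since batch 3 < batch 4; batch 8 is not least since batch 13 < batch 8; batch 5 is not least since batch 12 < batch 5.
Only batch 19 has nothing below it, so batch 19 is the lowest yield.

batch 19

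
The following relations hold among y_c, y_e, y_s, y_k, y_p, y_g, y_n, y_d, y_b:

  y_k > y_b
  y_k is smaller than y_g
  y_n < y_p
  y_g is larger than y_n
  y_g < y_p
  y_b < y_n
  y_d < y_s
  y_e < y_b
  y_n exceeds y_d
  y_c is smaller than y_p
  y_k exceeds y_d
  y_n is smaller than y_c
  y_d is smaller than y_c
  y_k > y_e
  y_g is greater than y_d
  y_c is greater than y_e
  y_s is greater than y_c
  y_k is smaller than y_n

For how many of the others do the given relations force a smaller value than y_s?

6

The elements the relations force below y_s are y_d, y_e, y_b, y_k, y_n, y_c — no chain reaches any other.
That is 6.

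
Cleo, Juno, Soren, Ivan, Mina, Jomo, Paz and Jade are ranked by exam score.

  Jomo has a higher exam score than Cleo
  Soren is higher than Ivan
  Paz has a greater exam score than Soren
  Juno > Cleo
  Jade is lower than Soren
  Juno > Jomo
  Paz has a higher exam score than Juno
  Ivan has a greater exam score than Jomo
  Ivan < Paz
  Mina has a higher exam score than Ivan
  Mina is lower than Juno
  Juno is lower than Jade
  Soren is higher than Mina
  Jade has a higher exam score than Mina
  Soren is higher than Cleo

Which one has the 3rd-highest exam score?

The consecutive relations fix a unique order: Cleo < Jomo < Ivan < Mina < Juno < Jade < Soren < Paz.
The 3rd largest is Jade.

Jade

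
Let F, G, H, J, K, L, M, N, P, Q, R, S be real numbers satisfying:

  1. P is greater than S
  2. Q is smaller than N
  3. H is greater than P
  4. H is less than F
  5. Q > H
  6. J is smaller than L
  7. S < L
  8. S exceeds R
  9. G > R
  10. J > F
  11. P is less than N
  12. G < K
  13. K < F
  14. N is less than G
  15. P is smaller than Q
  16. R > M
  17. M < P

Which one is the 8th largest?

Chaining the given pairs: M < R < S < P < H < Q < N < G < K < F < J < L.
Counting 8 from the largest end gives H.

H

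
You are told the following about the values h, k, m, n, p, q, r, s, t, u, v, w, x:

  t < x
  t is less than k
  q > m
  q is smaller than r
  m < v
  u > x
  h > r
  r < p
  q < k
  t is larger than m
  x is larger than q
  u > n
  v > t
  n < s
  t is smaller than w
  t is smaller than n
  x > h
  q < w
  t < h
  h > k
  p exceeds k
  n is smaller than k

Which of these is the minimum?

m

Chaining upward from m: directly above it, t, q, v; then n, w, r, k, h, x; then s, p, u.
That covers every other element, and nothing is given below m, so m is the minimum.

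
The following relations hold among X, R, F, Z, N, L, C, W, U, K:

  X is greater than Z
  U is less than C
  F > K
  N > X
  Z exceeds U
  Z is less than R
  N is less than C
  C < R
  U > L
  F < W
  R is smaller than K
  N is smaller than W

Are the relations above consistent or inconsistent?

Every relation is compatible with L < U < Z < X < N < C < R < K < F < W; the set is consistent.

consistent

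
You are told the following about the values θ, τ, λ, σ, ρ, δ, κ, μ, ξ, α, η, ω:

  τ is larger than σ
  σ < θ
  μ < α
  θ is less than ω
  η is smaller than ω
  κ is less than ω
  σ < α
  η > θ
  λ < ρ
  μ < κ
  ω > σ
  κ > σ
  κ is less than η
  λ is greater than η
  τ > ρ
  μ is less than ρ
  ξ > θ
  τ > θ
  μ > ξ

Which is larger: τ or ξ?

Chaining the given relations: ξ < μ < κ < η < λ < ρ < τ.
So ξ < τ; τ is the larger of the two.

τ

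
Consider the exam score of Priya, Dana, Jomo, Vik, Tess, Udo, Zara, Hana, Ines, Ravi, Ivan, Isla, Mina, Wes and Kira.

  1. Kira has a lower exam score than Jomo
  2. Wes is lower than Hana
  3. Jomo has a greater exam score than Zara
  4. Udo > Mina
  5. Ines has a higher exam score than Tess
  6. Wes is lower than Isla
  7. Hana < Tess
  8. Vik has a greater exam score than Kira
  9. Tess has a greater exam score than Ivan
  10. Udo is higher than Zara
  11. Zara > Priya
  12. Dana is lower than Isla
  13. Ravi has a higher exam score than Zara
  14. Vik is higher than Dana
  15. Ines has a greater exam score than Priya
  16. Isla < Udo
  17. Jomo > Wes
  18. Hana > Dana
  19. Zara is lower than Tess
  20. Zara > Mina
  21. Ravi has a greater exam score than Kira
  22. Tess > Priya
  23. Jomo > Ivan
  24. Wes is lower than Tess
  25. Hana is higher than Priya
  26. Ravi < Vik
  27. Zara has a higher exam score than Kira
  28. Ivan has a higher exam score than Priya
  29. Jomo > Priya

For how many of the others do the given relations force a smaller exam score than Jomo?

6

Directly below Jomo: Priya, Kira, Zara, Ivan, Wes.
One step further: Mina (6 so far).
No other element is forced below Jomo by the given relations, so the count is 6.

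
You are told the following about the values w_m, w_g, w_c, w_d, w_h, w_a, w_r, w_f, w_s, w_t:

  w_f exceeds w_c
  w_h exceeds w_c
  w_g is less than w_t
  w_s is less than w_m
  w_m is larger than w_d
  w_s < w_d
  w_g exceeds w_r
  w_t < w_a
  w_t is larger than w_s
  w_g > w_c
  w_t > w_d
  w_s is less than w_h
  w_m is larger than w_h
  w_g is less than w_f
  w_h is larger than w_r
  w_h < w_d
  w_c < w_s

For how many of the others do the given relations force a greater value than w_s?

5

Directly above w_s: w_h, w_d, w_m, w_t.
One step further: w_a (5 so far).
No other element is forced above w_s by the given relations, so the count is 5.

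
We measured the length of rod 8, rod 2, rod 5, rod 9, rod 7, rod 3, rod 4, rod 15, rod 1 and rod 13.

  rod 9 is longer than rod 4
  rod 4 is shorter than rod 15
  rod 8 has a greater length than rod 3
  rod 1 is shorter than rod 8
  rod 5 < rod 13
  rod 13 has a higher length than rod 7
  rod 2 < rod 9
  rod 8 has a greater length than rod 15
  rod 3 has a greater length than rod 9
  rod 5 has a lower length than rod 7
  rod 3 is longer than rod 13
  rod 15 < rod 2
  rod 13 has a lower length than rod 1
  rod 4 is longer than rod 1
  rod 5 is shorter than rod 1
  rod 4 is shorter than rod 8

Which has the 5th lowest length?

rod 4

The consecutive relations fix a unique order: rod 5 < rod 7 < rod 13 < rod 1 < rod 4 < rod 15 < rod 2 < rod 9 < rod 3 < rod 8.
The 5th smallest is rod 4.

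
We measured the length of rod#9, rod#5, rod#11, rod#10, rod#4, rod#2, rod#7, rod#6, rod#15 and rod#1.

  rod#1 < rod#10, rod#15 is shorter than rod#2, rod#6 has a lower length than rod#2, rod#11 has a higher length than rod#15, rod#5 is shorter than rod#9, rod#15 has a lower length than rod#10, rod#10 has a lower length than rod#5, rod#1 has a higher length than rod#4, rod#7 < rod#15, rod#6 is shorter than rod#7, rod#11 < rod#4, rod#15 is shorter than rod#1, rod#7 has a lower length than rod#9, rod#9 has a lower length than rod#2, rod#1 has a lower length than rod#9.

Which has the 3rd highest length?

The consecutive relations fix a unique order: rod#6 < rod#7 < rod#15 < rod#11 < rod#4 < rod#1 < rod#10 < rod#5 < rod#9 < rod#2.
Counting 3 from the largest end gives rod#5.

rod#5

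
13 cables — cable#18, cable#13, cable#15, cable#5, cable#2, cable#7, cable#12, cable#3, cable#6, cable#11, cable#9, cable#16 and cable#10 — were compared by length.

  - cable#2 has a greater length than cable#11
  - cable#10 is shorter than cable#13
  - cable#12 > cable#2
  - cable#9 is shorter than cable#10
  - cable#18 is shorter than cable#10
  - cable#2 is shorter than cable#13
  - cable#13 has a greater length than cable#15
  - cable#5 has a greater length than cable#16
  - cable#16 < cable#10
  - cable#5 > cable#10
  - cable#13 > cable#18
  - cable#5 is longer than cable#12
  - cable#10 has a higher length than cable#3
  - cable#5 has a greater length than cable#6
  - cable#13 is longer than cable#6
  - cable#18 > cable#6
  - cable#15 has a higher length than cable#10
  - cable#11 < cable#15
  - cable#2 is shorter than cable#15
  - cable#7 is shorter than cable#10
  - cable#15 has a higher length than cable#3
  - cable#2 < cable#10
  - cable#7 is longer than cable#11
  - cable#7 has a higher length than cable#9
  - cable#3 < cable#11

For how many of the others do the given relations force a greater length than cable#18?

4

Directly above cable#18: cable#10, cable#13.
One step further: cable#15, cable#5 (4 so far).
Nothing else is reachable above cable#18; 4 in all.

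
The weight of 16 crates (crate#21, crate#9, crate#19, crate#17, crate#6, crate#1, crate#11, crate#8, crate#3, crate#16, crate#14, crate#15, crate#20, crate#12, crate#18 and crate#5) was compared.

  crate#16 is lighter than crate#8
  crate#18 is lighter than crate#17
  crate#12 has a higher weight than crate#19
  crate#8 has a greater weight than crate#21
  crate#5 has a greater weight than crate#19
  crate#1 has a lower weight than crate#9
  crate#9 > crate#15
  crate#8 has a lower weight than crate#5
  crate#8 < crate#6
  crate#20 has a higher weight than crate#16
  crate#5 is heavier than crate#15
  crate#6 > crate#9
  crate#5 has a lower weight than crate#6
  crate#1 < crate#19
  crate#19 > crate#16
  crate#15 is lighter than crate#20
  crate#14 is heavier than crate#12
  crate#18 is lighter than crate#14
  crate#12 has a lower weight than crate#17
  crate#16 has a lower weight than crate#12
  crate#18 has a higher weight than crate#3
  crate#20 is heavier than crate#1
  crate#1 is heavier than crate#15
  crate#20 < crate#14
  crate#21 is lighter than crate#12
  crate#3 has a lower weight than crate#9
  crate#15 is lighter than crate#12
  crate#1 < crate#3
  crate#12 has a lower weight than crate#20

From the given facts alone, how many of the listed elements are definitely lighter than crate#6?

Directly below crate#6: crate#9, crate#8, crate#5.
One step further: crate#15, crate#1, crate#16, crate#21, crate#3, crate#19 (9 so far).
Nothing else is reachable below crate#6; 9 in all.

9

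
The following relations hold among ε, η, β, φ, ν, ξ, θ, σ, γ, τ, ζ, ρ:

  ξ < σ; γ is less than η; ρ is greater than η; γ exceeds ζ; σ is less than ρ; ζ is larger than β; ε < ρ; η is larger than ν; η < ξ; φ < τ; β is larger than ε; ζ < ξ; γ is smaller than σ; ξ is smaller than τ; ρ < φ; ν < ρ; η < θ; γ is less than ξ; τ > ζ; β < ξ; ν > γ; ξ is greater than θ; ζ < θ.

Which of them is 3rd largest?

The consecutive relations fix a unique order: ε < β < ζ < γ < ν < η < θ < ξ < σ < ρ < φ < τ.
The 3rd largest is ρ.

ρ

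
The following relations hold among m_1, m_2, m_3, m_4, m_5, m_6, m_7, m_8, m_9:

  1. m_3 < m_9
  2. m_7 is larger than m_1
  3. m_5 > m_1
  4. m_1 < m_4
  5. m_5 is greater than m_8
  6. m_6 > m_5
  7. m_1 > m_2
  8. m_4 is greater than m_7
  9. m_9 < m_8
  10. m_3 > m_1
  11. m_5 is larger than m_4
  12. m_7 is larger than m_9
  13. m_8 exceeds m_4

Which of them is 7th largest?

m_3

The consecutive relations fix a unique order: m_2 < m_1 < m_3 < m_9 < m_7 < m_4 < m_8 < m_5 < m_6.
Counting 7 from the largest end gives m_3.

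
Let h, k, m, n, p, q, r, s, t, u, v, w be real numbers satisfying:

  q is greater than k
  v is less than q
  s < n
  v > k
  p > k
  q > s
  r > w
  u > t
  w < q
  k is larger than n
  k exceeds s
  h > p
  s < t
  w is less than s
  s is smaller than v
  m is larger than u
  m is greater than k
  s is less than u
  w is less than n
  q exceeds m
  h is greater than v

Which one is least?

s is not least since w < s; n is not least since w < n; k is not least since s < k; t is not least since s < t; u is not least since t < u; m is not least since u < m; v is not least since k < v; r is not least since w < r; q is not least since s < q; p is not least since k < p; h is not least since p < h.
Only w has nothing below it, so w is the least.

w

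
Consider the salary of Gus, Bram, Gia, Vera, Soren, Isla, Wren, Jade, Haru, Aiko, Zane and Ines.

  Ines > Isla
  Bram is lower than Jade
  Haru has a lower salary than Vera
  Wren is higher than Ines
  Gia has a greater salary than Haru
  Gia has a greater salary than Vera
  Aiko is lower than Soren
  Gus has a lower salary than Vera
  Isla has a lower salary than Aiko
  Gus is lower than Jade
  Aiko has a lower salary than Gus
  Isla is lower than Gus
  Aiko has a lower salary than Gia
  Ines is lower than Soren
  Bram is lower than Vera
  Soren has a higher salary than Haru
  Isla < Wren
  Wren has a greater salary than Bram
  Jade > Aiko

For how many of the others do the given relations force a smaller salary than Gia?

6

Directly below Gia: Haru, Aiko, Vera.
One step further: Isla, Bram, Gus (6 so far).
No other element is forced below Gia by the given relations, so the count is 6.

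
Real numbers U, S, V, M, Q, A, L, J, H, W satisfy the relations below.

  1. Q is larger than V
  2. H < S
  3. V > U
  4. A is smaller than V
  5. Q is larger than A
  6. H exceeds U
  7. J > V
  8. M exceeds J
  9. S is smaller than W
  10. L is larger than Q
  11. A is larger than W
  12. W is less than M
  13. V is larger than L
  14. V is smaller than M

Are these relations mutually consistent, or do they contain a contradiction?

We have V < Q stated directly, yet also Q < L < V by chaining the others — so Q < V. Contradiction.

inconsistent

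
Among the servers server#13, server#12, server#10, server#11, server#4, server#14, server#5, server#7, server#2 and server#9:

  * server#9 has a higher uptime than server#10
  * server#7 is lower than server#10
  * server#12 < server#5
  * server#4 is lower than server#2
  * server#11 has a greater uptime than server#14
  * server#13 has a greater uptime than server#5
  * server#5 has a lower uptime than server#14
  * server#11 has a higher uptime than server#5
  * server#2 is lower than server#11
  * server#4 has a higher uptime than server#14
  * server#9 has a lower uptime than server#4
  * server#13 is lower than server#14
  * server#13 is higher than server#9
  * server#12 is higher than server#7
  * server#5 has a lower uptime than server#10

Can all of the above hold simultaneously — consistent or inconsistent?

The single ordering server#7 < server#12 < server#5 < server#10 < server#9 < server#13 < server#14 < server#4 < server#2 < server#11 satisfies every listed relation, so no contradiction arises.

consistent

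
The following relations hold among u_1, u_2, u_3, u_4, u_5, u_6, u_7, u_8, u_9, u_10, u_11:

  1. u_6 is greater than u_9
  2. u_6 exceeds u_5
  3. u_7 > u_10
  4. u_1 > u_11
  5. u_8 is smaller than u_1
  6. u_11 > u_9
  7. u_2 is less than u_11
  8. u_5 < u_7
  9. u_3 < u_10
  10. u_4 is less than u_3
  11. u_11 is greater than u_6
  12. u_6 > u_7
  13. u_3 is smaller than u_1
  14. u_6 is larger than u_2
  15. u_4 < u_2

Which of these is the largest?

u_8 is not greatest since u_8 < u_1; u_4 is not greatest since u_4 < u_3; u_3 is not greatest since u_3 < u_1; u_9 is not greatest since u_9 < u_6; u_2 is not greatest since u_2 < u_11; u_5 is not greatest since u_5 < u_6; u_10 is not greatest since u_10 < u_7; u_7 is not greatest since u_7 < u_6; u_6 is not greatest since u_6 < u_11; u_11 is not greatest since u_11 < u_1.
Only u_1 has nothing above it, so u_1 is the largest.

u_1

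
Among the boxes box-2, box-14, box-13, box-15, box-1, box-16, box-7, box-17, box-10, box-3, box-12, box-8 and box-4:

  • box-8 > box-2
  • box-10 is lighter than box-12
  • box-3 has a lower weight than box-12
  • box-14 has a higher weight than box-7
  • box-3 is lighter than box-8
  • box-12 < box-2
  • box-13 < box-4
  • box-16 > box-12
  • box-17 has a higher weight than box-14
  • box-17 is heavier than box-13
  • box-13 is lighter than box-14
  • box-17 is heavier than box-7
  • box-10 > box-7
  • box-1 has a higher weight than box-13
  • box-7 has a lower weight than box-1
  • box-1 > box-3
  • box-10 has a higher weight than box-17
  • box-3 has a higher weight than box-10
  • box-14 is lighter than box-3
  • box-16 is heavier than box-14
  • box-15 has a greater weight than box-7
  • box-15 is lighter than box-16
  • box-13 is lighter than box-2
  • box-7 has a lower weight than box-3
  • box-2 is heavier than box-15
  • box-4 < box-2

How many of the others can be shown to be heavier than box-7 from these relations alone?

Directly above box-7: box-15, box-14, box-17, box-10, box-3, box-1.
One step further: box-12, box-16, box-2, box-8 (10 so far).
Nothing else is reachable above box-7; 10 in all.

10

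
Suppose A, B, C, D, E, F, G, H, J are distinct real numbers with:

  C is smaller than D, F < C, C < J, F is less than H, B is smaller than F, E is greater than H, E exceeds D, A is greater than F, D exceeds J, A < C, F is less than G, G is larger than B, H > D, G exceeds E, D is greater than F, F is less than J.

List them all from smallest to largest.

Nothing is placed below B, so it is least; from there B < F; F < A; A < C; C < J; J < D; D < H; H < E; E < G, each given directly.

B < F < A < C < J < D < H < E < G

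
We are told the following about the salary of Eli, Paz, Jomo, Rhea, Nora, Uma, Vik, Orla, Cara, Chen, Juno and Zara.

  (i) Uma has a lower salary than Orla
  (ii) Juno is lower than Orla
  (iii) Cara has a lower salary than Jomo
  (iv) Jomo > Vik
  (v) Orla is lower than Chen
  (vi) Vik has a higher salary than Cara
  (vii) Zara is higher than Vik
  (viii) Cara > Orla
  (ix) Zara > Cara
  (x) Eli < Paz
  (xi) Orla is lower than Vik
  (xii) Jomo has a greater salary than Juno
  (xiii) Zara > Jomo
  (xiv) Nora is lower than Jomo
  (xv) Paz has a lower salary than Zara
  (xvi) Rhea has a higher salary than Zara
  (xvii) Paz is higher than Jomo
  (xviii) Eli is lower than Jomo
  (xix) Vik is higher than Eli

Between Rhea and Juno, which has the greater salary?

Link the given pairs in sequence: Juno < Orla; Orla < Cara; Cara < Vik; Vik < Jomo; Jomo < Paz; Paz < Zara; Zara < Rhea.
Together: Juno < Orla < Cara < Vik < Jomo < Paz < Zara < Rhea.
So Juno < Rhea; Rhea is the higher of the two.

Rhea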